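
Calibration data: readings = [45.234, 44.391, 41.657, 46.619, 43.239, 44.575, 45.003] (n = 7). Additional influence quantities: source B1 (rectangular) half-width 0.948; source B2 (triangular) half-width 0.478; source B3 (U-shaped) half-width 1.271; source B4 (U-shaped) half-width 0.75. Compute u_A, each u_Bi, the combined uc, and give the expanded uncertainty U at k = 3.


mean = (45.234 + 44.391 + 41.657 + 46.619 + 43.239 + 44.575 + 45.003) / 7 = 44.38828571
s = sqrt(sum((x - mean)^2)/(n-1)) = 1.5750577
u_A = s / sqrt(n) = 1.5750577 / sqrt(7) = 0.59531585
u_B1 = 0.948 / sqrt(3) = 0.54732806
u_B2 = 0.478 / sqrt(6) = 0.19514268
u_B3 = 1.271 / sqrt(2) = 0.89873272
u_B4 = 0.75 / sqrt(2) = 0.53033009
uc = sqrt(0.59531585^2 + 0.54732806^2 + 0.19514268^2 + 0.89873272^2 + 0.53033009^2) = 1.3345487
U = k * uc = 3 * 1.3345487
U = 4.0036

4.0036


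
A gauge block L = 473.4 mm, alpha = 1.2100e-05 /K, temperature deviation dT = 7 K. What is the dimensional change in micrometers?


dL = L * alpha * dT
= 473.4 * 1.2100e-05 * 7
= 0.0400970 mm
dL_um = 0.0400970 * 1000 = 40.0970 um

40.0970


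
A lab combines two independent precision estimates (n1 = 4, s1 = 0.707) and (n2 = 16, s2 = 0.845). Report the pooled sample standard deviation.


s_p = sqrt(((n1-1)*s1^2 + (n2-1)*s2^2) / (n1+n2-2))
numerator = (4-1)*0.707^2 + (16-1)*0.845^2 = 1.499547 + 10.710375 = 12.209922
denominator = 4 + 16 - 2 = 18
s_p^2 = 12.209922 / 18 = 0.678329
s_p = sqrt(0.678329) = 0.8236

0.8236


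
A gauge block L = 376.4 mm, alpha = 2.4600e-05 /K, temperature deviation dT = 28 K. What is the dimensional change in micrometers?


dL = L * alpha * dT
= 376.4 * 2.4600e-05 * 28
= 0.2592643 mm
dL_um = 0.2592643 * 1000 = 259.2643 um

259.2643


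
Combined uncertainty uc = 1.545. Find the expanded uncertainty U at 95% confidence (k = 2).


U = k * uc
U = 2 * 1.545
U = 3.0900

3.0900


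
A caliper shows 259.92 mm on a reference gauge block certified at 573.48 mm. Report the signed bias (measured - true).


Systematic error = measured - true
= 259.92 - 573.48
= -313.5600

-313.5600


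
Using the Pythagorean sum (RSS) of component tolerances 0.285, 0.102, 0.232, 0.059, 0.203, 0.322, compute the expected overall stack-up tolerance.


RSS = sqrt(0.285^2 + 0.102^2 + 0.232^2 + 0.059^2 + 0.203^2 + 0.322^2)
= sqrt(0.293827)
= 0.5421

0.5421


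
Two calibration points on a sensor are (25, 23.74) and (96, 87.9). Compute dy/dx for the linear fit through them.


slope = (y2 - y1) / (x2 - x1)
= (87.9 - 23.74) / (96 - 25)
= 64.1600 / 71
= 0.9037

0.9037


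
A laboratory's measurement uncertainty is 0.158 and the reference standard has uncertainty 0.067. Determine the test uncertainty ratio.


TUR = u_lab / u_ref
= 0.158 / 0.067
= 2.3582

2.3582


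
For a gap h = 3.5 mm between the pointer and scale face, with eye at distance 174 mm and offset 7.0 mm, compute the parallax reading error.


error = h * offset / d
= 3.5 * 7.0 / 174
= 0.1408

0.1408


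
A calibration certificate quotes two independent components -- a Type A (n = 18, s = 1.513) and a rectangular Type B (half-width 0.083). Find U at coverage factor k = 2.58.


u_A = s / sqrt(n) = 1.513 / sqrt(18) = 0.35661752
u_B = half_width / sqrt(3) = 0.083 / sqrt(3) = 0.047920072
uc = sqrt(u_A^2 + u_B^2) = sqrt(0.35661752^2 + 0.047920072^2) = 0.35982272
U = k * uc = 2.58 * 0.35982272
U = 0.9283

0.9283


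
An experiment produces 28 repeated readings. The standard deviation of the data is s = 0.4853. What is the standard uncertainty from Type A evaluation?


u_A = s / sqrt(n)
u_A = 0.4853 / sqrt(28)
u_A = 0.4853 / 5.2915026
u_A = 0.0917

0.0917


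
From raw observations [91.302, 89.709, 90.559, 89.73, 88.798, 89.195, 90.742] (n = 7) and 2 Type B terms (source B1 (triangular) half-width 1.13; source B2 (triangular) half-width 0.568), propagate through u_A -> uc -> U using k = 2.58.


mean = (91.302 + 89.709 + 90.559 + 89.73 + 88.798 + 89.195 + 90.742) / 7 = 90.005
s = sqrt(sum((x - mean)^2)/(n-1)) = 0.89521729
u_A = s / sqrt(n) = 0.89521729 / sqrt(7) = 0.33836033
u_B1 = 1.13 / sqrt(6) = 0.46132057
u_B2 = 0.568 / sqrt(6) = 0.23188503
uc = sqrt(0.33836033^2 + 0.46132057^2 + 0.23188503^2) = 0.61731276
U = k * uc = 2.58 * 0.61731276
U = 1.5927

1.5927


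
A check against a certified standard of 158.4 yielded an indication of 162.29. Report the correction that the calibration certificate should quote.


Correction = standard - reading
= 158.4 - 162.29
= -3.8900

-3.8900


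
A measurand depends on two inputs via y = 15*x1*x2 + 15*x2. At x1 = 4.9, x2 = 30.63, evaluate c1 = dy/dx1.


y = 15*x1*x2 + 15*x2
dy/dx1 = 15*x2
Evaluate at x2 = 30.63: c1 = 15 * 30.63
c1 = 459.4500

459.4500


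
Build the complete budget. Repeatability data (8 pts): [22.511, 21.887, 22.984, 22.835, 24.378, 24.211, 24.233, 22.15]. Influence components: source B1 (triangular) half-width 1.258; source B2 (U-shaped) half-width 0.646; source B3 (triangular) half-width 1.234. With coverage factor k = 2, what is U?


mean = (22.511 + 21.887 + 22.984 + 22.835 + 24.378 + 24.211 + 24.233 + 22.15) / 8 = 23.148625
s = sqrt(sum((x - mean)^2)/(n-1)) = 0.99547906
u_A = s / sqrt(n) = 0.99547906 / sqrt(8) = 0.351955
u_B1 = 1.258 / sqrt(6) = 0.51357635
u_B2 = 0.646 / sqrt(2) = 0.45679098
u_B3 = 1.234 / sqrt(6) = 0.50377839
uc = sqrt(0.351955^2 + 0.51357635^2 + 0.45679098^2 + 0.50377839^2) = 0.92199981
U = k * uc = 2 * 0.92199981
U = 1.8440

1.8440


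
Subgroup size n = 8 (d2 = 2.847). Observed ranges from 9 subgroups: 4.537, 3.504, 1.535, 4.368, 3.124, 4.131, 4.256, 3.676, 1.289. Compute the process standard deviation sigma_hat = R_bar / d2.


R_bar = (4.537 + 3.504 + 1.535 + 4.368 + 3.124 + 4.131 + 4.256 + 3.676 + 1.289) / 9
R_bar = 30.42 / 9 = 3.38
sigma_hat = R_bar / d2 = 3.38 / 2.847 = 1.1872

1.1872


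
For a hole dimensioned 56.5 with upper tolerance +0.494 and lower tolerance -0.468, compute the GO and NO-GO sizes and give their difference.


GO = nominal - lower_tol (smallest hole = maximum material condition)
GO = 56.5 - 0.468 = 56.032
NO-GO = nominal + upper_tol (largest hole = least material condition)
NO-GO = 56.5 + 0.494 = 56.994
spread = NO-GO - GO = 56.994 - 56.032 = 0.9620

0.9620


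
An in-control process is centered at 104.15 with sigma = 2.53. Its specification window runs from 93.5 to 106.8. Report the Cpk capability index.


Cpu = (USL - mean) / (3*sigma) = (106.8 - 104.15) / (3*2.53) = 0.3491
Cpl = (mean - LSL) / (3*sigma) = (104.15 - 93.5) / (3*2.53) = 1.4032
Cpk = min(Cpu, Cpl) = 0.3491

0.3491


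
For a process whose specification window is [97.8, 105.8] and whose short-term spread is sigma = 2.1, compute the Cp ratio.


Cp = (USL - LSL) / (6 * sigma)
= (105.8 - 97.8) / (6 * 2.1)
= 8.0000 / 12.6000
= 0.6349

0.6349


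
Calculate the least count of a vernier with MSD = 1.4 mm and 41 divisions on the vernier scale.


LC = MSD / n_div
= 1.4 / 41
= 0.0341

0.0341


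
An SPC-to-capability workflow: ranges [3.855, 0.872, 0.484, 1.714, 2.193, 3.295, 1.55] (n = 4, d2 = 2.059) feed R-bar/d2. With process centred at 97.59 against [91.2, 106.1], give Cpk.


R_bar = (3.855 + 0.872 + 0.484 + 1.714 + 2.193 + 3.295 + 1.55) / 7 = 1.9947143
sigma = R_bar / d2 = 1.9947143 / 2.059 = 0.96877819
Cp = (USL - LSL)/(6*sigma) = (106.1 - 91.2)/(6*0.96877819) = 2.5634
Cpu = (106.1 - 97.59)/(3*0.96877819) = 2.9281
Cpl = (97.59 - 91.2)/(3*0.96877819) = 2.1986
Cpk = min(Cpu, Cpl) = 2.1986

2.1986


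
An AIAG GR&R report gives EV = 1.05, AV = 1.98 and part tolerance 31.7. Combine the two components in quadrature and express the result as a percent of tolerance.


GRR = sqrt(EV^2 + AV^2) = sqrt(1.05^2 + 1.98^2) = 2.2411827
%GRR = GRR / tol * 100 = 2.2411827 / 31.7 * 100
%GRR = 7.0700

7.0700


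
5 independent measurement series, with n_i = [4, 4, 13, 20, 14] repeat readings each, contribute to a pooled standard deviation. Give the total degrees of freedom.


nu = sum_i (n_i - 1)
nu = ((4 - 1) + (4 - 1) + (13 - 1) + (20 - 1) + (14 - 1))
nu = 3 + 3 + 12 + 19 + 13
nu = 50

50


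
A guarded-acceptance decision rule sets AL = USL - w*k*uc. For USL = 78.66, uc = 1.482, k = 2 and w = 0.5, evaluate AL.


U = k * uc = 2 * 1.482 = 2.964
guard band g = w * U = 0.5 * 2.964 = 1.482
AL = USL - g = 78.66 - 1.482
AL = 77.1780

77.1780


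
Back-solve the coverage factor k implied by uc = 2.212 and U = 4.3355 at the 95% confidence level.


k = U / uc
k = 4.3355 / 2.212
k = 1.96

1.96


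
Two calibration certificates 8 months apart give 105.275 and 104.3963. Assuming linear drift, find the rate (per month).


rate = (v2 - v1) / months
= (104.3963 - 105.275) / 8
= -0.8787 / 8
= -0.1098

-0.1098


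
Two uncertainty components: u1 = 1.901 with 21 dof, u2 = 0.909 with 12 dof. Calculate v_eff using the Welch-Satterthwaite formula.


uc = sqrt(u1^2 + u2^2) = sqrt(1.901^2 + 0.909^2) = 2.1071502
v_eff = uc^4 / (u1^4/v1 + u2^4/v2)
= 2.1071502^4 / (1.901^4/21 + 0.909^4/12)
= 19.714328 / 0.67877872
v_eff = 29.0438

29.0438


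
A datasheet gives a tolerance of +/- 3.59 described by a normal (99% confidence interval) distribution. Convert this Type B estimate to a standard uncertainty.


u_B = half_width / 2.576
u_B = 3.59 / 2.576
u_B = 1.3936

1.3936


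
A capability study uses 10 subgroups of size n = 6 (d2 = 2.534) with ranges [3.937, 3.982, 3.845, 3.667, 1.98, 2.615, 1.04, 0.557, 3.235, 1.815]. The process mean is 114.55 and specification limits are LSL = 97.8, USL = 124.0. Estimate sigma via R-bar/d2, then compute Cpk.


R_bar = (3.937 + 3.982 + 3.845 + 3.667 + 1.98 + 2.615 + 1.04 + 0.557 + 3.235 + 1.815) / 10 = 2.6673
sigma = R_bar / d2 = 2.6673 / 2.534 = 1.0526046
Cp = (USL - LSL)/(6*sigma) = (124.0 - 97.8)/(6*1.0526046) = 4.1484
Cpu = (124.0 - 114.55)/(3*1.0526046) = 2.9926
Cpl = (114.55 - 97.8)/(3*1.0526046) = 5.3043
Cpk = min(Cpu, Cpl) = 2.9926

2.9926


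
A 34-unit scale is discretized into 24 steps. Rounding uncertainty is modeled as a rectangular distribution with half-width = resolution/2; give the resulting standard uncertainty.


resolution = range / divisions
resolution = 34 / 24 = 1.4166667
u_res = resolution / (2*sqrt(3))
u_res = 1.4166667 / 3.4641016
u_res = 0.4090

0.4090


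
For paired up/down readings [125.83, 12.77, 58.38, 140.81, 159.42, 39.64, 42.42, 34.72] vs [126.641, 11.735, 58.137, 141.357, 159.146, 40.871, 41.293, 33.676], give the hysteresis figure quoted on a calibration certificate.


|125.83 - 126.641| = 0.8110
|12.77 - 11.735| = 1.0350
|58.38 - 58.137| = 0.2430
|140.81 - 141.357| = 0.5470
|159.42 - 159.146| = 0.2740
|39.64 - 40.871| = 1.2310
|42.42 - 41.293| = 1.1270
|34.72 - 33.676| = 1.0440
hysteresis = max(diffs) = 1.2310

1.2310


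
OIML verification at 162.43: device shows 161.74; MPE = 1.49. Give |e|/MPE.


e = indication - reference = 161.74 - 162.43 = -0.6900
|e| = 0.6900
ratio = |e| / MPE = 0.6900 / 1.49
ratio = 0.4631

0.4631


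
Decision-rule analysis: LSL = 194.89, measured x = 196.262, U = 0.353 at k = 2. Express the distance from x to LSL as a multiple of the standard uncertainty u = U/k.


u = U / k = 0.353 / 2 = 0.1765
margin = |LSL - x| = |194.89 - 196.262| = 1.372
z = margin / u = 1.372 / 0.1765
z = 7.7734

7.7734


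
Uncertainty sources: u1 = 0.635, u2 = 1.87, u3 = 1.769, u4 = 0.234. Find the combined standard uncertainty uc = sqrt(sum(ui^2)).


uc = sqrt(0.635^2 + 1.87^2 + 1.769^2 + 0.234^2)
uc = sqrt(7.084242)
uc = 2.6616

2.6616


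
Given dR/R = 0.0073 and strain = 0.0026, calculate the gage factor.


GF = (dR/R) / epsilon
= 0.0073 / 0.0026
= 2.8077

2.8077


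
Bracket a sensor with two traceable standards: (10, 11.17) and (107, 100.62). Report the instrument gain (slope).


slope = (y2 - y1) / (x2 - x1)
= (100.62 - 11.17) / (107 - 10)
= 89.4500 / 97
= 0.9222

0.9222


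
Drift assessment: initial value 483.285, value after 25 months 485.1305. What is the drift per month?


rate = (v2 - v1) / months
= (485.1305 - 483.285) / 25
= 1.8455 / 25
= 0.0738

0.0738


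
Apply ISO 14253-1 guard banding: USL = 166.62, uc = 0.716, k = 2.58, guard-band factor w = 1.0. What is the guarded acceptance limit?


U = k * uc = 2.58 * 0.716 = 1.84728
guard band g = w * U = 1.0 * 1.84728 = 1.84728
AL = USL - g = 166.62 - 1.84728
AL = 164.7727

164.7727


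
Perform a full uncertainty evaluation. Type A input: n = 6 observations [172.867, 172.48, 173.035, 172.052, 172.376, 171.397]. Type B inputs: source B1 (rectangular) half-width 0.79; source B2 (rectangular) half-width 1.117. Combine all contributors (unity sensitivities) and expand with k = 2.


mean = (172.867 + 172.48 + 173.035 + 172.052 + 172.376 + 171.397) / 6 = 172.3678333
s = sqrt(sum((x - mean)^2)/(n-1)) = 0.59147186
u_A = s / sqrt(n) = 0.59147186 / sqrt(6) = 0.24146738
u_B1 = 0.79 / sqrt(3) = 0.45610671
u_B2 = 1.117 / sqrt(3) = 0.64490025
uc = sqrt(0.24146738^2 + 0.45610671^2 + 0.64490025^2) = 0.82597588
U = k * uc = 2 * 0.82597588
U = 1.6520

1.6520


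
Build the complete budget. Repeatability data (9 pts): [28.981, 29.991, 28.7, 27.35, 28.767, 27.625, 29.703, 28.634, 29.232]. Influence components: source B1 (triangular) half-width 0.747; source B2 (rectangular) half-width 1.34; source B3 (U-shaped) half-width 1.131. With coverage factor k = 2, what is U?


mean = (28.981 + 29.991 + 28.7 + 27.35 + 28.767 + 27.625 + 29.703 + 28.634 + 29.232) / 9 = 28.77588889
s = sqrt(sum((x - mean)^2)/(n-1)) = 0.86384409
u_A = s / sqrt(n) = 0.86384409 / sqrt(9) = 0.28794803
u_B1 = 0.747 / sqrt(6) = 0.30496147
u_B2 = 1.34 / sqrt(3) = 0.77364936
u_B3 = 1.131 / sqrt(2) = 0.79973777
uc = sqrt(0.28794803^2 + 0.30496147^2 + 0.77364936^2 + 0.79973777^2) = 1.1891297
U = k * uc = 2 * 1.1891297
U = 2.3783

2.3783


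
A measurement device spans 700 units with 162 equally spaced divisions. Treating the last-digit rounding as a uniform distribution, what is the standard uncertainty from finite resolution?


resolution = range / divisions
resolution = 700 / 162 = 4.3209877
u_res = resolution / (2*sqrt(3))
u_res = 4.3209877 / 3.4641016
u_res = 1.2474

1.2474


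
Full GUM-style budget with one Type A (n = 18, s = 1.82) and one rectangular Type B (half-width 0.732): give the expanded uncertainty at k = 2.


u_A = s / sqrt(n) = 1.82 / sqrt(18) = 0.42897811
u_B = half_width / sqrt(3) = 0.732 / sqrt(3) = 0.4226204
uc = sqrt(u_A^2 + u_B^2) = sqrt(0.42897811^2 + 0.4226204^2) = 0.60218786
U = k * uc = 2 * 0.60218786
U = 1.2044

1.2044


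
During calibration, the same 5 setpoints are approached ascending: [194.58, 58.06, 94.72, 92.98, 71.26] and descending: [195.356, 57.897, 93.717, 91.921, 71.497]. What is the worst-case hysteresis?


|194.58 - 195.356| = 0.7760
|58.06 - 57.897| = 0.1630
|94.72 - 93.717| = 1.0030
|92.98 - 91.921| = 1.0590
|71.26 - 71.497| = 0.2370
hysteresis = max(diffs) = 1.0590

1.0590


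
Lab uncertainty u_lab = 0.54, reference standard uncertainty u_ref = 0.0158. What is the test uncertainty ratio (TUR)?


TUR = u_lab / u_ref
= 0.54 / 0.0158
= 34.1772

34.1772


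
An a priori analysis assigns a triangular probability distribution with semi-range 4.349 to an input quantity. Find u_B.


u_B = half_width / sqrt(6)
u_B = 4.349 / 2.4494897
u_B = 1.7755

1.7755


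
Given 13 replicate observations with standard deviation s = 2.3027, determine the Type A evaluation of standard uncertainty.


u_A = s / sqrt(n)
u_A = 2.3027 / sqrt(13)
u_A = 2.3027 / 3.6055513
u_A = 0.6387

0.6387


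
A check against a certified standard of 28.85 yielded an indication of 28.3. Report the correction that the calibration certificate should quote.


Correction = standard - reading
= 28.85 - 28.3
= 0.5500

0.5500


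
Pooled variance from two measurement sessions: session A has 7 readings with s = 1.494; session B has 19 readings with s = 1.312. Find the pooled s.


s_p = sqrt(((n1-1)*s1^2 + (n2-1)*s2^2) / (n1+n2-2))
numerator = (7-1)*1.494^2 + (19-1)*1.312^2 = 13.392216 + 30.984192 = 44.376408
denominator = 7 + 19 - 2 = 24
s_p^2 = 44.376408 / 24 = 1.849017
s_p = sqrt(1.849017) = 1.3598

1.3598


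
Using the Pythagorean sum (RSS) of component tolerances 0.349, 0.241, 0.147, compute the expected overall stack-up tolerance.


RSS = sqrt(0.349^2 + 0.241^2 + 0.147^2)
= sqrt(0.201491)
= 0.4489

0.4489


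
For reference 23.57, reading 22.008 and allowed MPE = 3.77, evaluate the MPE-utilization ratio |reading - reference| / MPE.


e = indication - reference = 22.008 - 23.57 = -1.5620
|e| = 1.5620
ratio = |e| / MPE = 1.5620 / 3.77
ratio = 0.4143

0.4143


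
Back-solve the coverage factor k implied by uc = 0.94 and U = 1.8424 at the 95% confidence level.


k = U / uc
k = 1.8424 / 0.94
k = 1.96

1.96


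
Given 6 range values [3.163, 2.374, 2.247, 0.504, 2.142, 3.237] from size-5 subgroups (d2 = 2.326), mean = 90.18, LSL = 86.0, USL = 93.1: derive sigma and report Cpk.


R_bar = (3.163 + 2.374 + 2.247 + 0.504 + 2.142 + 3.237) / 6 = 2.2778333
sigma = R_bar / d2 = 2.2778333 / 2.326 = 0.97929205
Cp = (USL - LSL)/(6*sigma) = (93.1 - 86.0)/(6*0.97929205) = 1.2084
Cpu = (93.1 - 90.18)/(3*0.97929205) = 0.9939
Cpl = (90.18 - 86.0)/(3*0.97929205) = 1.4228
Cpk = min(Cpu, Cpl) = 0.9939

0.9939


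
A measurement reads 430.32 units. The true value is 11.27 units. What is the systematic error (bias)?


Systematic error = measured - true
= 430.32 - 11.27
= 419.0500

419.0500


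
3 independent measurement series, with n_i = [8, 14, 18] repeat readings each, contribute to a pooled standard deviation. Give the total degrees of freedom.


nu = sum_i (n_i - 1)
nu = ((8 - 1) + (14 - 1) + (18 - 1))
nu = 7 + 13 + 17
nu = 37

37


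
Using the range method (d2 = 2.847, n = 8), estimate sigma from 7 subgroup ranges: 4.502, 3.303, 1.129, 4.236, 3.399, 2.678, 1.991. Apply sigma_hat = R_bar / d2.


R_bar = (4.502 + 3.303 + 1.129 + 4.236 + 3.399 + 2.678 + 1.991) / 7
R_bar = 21.238 / 7 = 3.034
sigma_hat = R_bar / d2 = 3.034 / 2.847 = 1.0657

1.0657


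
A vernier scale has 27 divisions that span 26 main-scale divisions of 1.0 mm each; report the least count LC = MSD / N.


LC = MSD / n_div
= 1.0 / 27
= 0.0370

0.0370


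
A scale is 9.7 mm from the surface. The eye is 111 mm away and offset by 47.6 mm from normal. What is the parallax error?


error = h * offset / d
= 9.7 * 47.6 / 111
= 4.1596

4.1596


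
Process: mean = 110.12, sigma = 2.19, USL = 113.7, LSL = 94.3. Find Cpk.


Cpu = (USL - mean) / (3*sigma) = (113.7 - 110.12) / (3*2.19) = 0.5449
Cpl = (mean - LSL) / (3*sigma) = (110.12 - 94.3) / (3*2.19) = 2.4079
Cpk = min(Cpu, Cpl) = 0.5449

0.5449


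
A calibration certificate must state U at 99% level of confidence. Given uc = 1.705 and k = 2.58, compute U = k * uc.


U = k * uc
U = 2.58 * 1.705
U = 4.3989

4.3989


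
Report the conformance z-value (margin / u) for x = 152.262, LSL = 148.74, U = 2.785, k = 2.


u = U / k = 2.785 / 2 = 1.3925
margin = |LSL - x| = |148.74 - 152.262| = 3.522
z = margin / u = 3.522 / 1.3925
z = 2.5293

2.5293


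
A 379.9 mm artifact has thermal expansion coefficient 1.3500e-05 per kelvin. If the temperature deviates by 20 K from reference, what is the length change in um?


dL = L * alpha * dT
= 379.9 * 1.3500e-05 * 20
= 0.1025730 mm
dL_um = 0.1025730 * 1000 = 102.5730 um

102.5730


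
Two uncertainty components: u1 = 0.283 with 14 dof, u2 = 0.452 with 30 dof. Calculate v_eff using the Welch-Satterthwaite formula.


uc = sqrt(u1^2 + u2^2) = sqrt(0.283^2 + 0.452^2) = 0.5332851
v_eff = uc^4 / (u1^4/v1 + u2^4/v2)
= 0.5332851^4 / (0.283^4/14 + 0.452^4/30)
= 0.080879377 / 0.001849498
v_eff = 43.7304

43.7304


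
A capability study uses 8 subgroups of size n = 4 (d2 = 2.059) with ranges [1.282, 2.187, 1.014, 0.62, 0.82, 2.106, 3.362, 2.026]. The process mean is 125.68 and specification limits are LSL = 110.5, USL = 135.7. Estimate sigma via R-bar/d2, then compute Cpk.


R_bar = (1.282 + 2.187 + 1.014 + 0.62 + 0.82 + 2.106 + 3.362 + 2.026) / 8 = 1.677125
sigma = R_bar / d2 = 1.677125 / 2.059 = 0.81453375
Cp = (USL - LSL)/(6*sigma) = (135.7 - 110.5)/(6*0.81453375) = 5.1563
Cpu = (135.7 - 125.68)/(3*0.81453375) = 4.1005
Cpl = (125.68 - 110.5)/(3*0.81453375) = 6.2121
Cpk = min(Cpu, Cpl) = 4.1005

4.1005


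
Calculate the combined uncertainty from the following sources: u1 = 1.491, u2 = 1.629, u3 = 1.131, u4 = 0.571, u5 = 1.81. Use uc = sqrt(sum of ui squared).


uc = sqrt(1.491^2 + 1.629^2 + 1.131^2 + 0.571^2 + 1.81^2)
uc = sqrt(9.758024)
uc = 3.1238

3.1238


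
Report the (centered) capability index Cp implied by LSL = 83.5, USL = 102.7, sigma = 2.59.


Cp = (USL - LSL) / (6 * sigma)
= (102.7 - 83.5) / (6 * 2.59)
= 19.2000 / 15.5400
= 1.2355

1.2355


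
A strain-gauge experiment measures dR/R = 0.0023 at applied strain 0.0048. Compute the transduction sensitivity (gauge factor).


GF = (dR/R) / epsilon
= 0.0023 / 0.0048
= 0.4792

0.4792


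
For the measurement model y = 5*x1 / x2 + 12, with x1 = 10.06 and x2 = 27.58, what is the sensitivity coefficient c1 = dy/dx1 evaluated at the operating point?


y = 5*x1 / x2 + 12
dy/dx1 = 5/x2
Evaluate at x2 = 27.58: c1 = 5 / 27.58
c1 = 0.1813

0.1813


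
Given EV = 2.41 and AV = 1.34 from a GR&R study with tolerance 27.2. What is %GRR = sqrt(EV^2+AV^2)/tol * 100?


GRR = sqrt(EV^2 + AV^2) = sqrt(2.41^2 + 1.34^2) = 2.7574807
%GRR = GRR / tol * 100 = 2.7574807 / 27.2 * 100
%GRR = 10.1378

10.1378


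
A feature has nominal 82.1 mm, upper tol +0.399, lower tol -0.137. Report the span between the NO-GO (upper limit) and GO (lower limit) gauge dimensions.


GO = nominal - lower_tol (smallest hole = maximum material condition)
GO = 82.1 - 0.137 = 81.963
NO-GO = nominal + upper_tol (largest hole = least material condition)
NO-GO = 82.1 + 0.399 = 82.499
spread = NO-GO - GO = 82.499 - 81.963 = 0.5360

0.5360


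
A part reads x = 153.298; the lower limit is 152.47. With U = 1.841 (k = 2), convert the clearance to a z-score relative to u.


u = U / k = 1.841 / 2 = 0.9205
margin = |LSL - x| = |152.47 - 153.298| = 0.828
z = margin / u = 0.828 / 0.9205
z = 0.8995

0.8995


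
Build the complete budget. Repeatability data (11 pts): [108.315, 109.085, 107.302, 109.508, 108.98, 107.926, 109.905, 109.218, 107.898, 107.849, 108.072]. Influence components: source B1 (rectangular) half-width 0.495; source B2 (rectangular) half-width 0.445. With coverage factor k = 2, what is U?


mean = (108.315 + 109.085 + 107.302 + 109.508 + 108.98 + 107.926 + 109.905 + 109.218 + 107.898 + 107.849 + 108.072) / 11 = 108.5507273
s = sqrt(sum((x - mean)^2)/(n-1)) = 0.82572551
u_A = s / sqrt(n) = 0.82572551 / sqrt(11) = 0.24896561
u_B1 = 0.495 / sqrt(3) = 0.28578838
u_B2 = 0.445 / sqrt(3) = 0.25692087
uc = sqrt(0.24896561^2 + 0.28578838^2 + 0.25692087^2) = 0.45789432
U = k * uc = 2 * 0.45789432
U = 0.9158

0.9158


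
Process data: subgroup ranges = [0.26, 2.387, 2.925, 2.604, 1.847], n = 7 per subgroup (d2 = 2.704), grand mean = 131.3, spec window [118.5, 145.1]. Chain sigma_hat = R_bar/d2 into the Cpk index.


R_bar = (0.26 + 2.387 + 2.925 + 2.604 + 1.847) / 5 = 2.0046
sigma = R_bar / d2 = 2.0046 / 2.704 = 0.74134615
Cp = (USL - LSL)/(6*sigma) = (145.1 - 118.5)/(6*0.74134615) = 5.9801
Cpu = (145.1 - 131.3)/(3*0.74134615) = 6.2049
Cpl = (131.3 - 118.5)/(3*0.74134615) = 5.7553
Cpk = min(Cpu, Cpl) = 5.7553

5.7553


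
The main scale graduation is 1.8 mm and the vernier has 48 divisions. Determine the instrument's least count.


LC = MSD / n_div
= 1.8 / 48
= 0.0375

0.0375


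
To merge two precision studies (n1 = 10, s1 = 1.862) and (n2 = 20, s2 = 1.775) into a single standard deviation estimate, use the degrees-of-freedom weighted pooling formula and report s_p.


s_p = sqrt(((n1-1)*s1^2 + (n2-1)*s2^2) / (n1+n2-2))
numerator = (10-1)*1.862^2 + (20-1)*1.775^2 = 31.203396 + 59.861875 = 91.065271
denominator = 10 + 20 - 2 = 28
s_p^2 = 91.065271 / 28 = 3.2523311
s_p = sqrt(3.2523311) = 1.8034

1.8034


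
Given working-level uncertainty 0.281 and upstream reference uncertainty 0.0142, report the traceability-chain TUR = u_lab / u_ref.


TUR = u_lab / u_ref
= 0.281 / 0.0142
= 19.7887

19.7887


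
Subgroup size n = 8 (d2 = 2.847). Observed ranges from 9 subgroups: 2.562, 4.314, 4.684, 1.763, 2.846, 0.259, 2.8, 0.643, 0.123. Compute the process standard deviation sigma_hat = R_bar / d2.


R_bar = (2.562 + 4.314 + 4.684 + 1.763 + 2.846 + 0.259 + 2.8 + 0.643 + 0.123) / 9
R_bar = 19.994 / 9 = 2.2215556
sigma_hat = R_bar / d2 = 2.2215556 / 2.847 = 0.7803

0.7803


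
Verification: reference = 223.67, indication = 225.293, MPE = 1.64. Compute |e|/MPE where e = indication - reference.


e = indication - reference = 225.293 - 223.67 = 1.6230
|e| = 1.6230
ratio = |e| / MPE = 1.6230 / 1.64
ratio = 0.9896

0.9896


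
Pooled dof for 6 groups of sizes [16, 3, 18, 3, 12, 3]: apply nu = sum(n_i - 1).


nu = sum_i (n_i - 1)
nu = ((16 - 1) + (3 - 1) + (18 - 1) + (3 - 1) + (12 - 1) + (3 - 1))
nu = 15 + 2 + 17 + 2 + 11 + 2
nu = 49

49


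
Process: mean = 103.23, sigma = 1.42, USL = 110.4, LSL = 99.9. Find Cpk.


Cpu = (USL - mean) / (3*sigma) = (110.4 - 103.23) / (3*1.42) = 1.6831
Cpl = (mean - LSL) / (3*sigma) = (103.23 - 99.9) / (3*1.42) = 0.7817
Cpk = min(Cpu, Cpl) = 0.7817

0.7817


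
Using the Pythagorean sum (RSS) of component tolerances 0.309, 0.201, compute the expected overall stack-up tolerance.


RSS = sqrt(0.309^2 + 0.201^2)
= sqrt(0.135882)
= 0.3686

0.3686


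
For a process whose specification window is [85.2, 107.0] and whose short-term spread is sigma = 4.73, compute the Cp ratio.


Cp = (USL - LSL) / (6 * sigma)
= (107.0 - 85.2) / (6 * 4.73)
= 21.8000 / 28.3800
= 0.7681

0.7681


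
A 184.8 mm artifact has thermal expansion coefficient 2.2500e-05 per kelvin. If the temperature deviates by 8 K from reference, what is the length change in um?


dL = L * alpha * dT
= 184.8 * 2.2500e-05 * 8
= 0.0332640 mm
dL_um = 0.0332640 * 1000 = 33.2640 um

33.2640


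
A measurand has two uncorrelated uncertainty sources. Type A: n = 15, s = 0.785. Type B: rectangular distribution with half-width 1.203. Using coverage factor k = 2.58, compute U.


u_A = s / sqrt(n) = 0.785 / sqrt(15) = 0.20268613
u_B = half_width / sqrt(3) = 1.203 / sqrt(3) = 0.69455237
uc = sqrt(u_A^2 + u_B^2) = sqrt(0.20268613^2 + 0.69455237^2) = 0.7235224
U = k * uc = 2.58 * 0.7235224
U = 1.8667

1.8667


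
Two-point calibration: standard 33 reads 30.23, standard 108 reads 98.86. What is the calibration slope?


slope = (y2 - y1) / (x2 - x1)
= (98.86 - 30.23) / (108 - 33)
= 68.6300 / 75
= 0.9151

0.9151


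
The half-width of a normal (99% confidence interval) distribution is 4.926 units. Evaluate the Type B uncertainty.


u_B = half_width / 2.576
u_B = 4.926 / 2.576
u_B = 1.9123

1.9123


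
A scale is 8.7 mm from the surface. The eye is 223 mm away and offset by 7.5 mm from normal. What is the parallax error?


error = h * offset / d
= 8.7 * 7.5 / 223
= 0.2926

0.2926


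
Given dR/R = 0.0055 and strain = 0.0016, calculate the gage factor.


GF = (dR/R) / epsilon
= 0.0055 / 0.0016
= 3.4375

3.4375


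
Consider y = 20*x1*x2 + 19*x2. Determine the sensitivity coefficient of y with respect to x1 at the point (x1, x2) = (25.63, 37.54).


y = 20*x1*x2 + 19*x2
dy/dx1 = 20*x2
Evaluate at x2 = 37.54: c1 = 20 * 37.54
c1 = 750.8000

750.8000


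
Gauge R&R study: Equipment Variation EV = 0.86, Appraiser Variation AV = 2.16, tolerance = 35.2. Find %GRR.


GRR = sqrt(EV^2 + AV^2) = sqrt(0.86^2 + 2.16^2) = 2.3249086
%GRR = GRR / tol * 100 = 2.3249086 / 35.2 * 100
%GRR = 6.6049

6.6049


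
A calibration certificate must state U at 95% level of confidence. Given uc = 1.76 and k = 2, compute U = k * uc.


U = k * uc
U = 2 * 1.76
U = 3.5200

3.5200


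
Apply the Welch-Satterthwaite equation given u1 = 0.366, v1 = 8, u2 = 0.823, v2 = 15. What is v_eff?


uc = sqrt(u1^2 + u2^2) = sqrt(0.366^2 + 0.823^2) = 0.90071361
v_eff = uc^4 / (u1^4/v1 + u2^4/v2)
= 0.90071361^4 / (0.366^4/8 + 0.823^4/15)
= 0.65818336 / 0.032827998
v_eff = 20.0495

20.0495


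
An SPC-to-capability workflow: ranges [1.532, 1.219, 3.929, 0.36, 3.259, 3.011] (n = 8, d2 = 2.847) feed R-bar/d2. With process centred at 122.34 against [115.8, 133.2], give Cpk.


R_bar = (1.532 + 1.219 + 3.929 + 0.36 + 3.259 + 3.011) / 6 = 2.2183333
sigma = R_bar / d2 = 2.2183333 / 2.847 = 0.77918275
Cp = (USL - LSL)/(6*sigma) = (133.2 - 115.8)/(6*0.77918275) = 3.7218
Cpu = (133.2 - 122.34)/(3*0.77918275) = 4.6459
Cpl = (122.34 - 115.8)/(3*0.77918275) = 2.7978
Cpk = min(Cpu, Cpl) = 2.7978

2.7978


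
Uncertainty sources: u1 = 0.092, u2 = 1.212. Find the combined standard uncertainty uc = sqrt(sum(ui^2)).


uc = sqrt(0.092^2 + 1.212^2)
uc = sqrt(1.477408)
uc = 1.2155

1.2155


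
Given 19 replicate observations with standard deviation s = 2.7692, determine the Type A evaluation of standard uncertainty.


u_A = s / sqrt(n)
u_A = 2.7692 / sqrt(19)
u_A = 2.7692 / 4.3588989
u_A = 0.6353

0.6353


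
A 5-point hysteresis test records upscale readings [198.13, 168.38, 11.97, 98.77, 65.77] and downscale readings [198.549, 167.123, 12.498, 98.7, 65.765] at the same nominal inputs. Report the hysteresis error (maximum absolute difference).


|198.13 - 198.549| = 0.4190
|168.38 - 167.123| = 1.2570
|11.97 - 12.498| = 0.5280
|98.77 - 98.7| = 0.0700
|65.77 - 65.765| = 0.0050
hysteresis = max(diffs) = 1.2570

1.2570


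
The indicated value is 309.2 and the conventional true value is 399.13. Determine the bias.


Systematic error = measured - true
= 309.2 - 399.13
= -89.9300

-89.9300


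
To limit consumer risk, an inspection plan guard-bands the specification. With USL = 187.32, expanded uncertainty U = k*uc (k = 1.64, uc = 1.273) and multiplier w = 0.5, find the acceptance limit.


U = k * uc = 1.64 * 1.273 = 2.08772
guard band g = w * U = 0.5 * 2.08772 = 1.04386
AL = USL - g = 187.32 - 1.04386
AL = 186.2761

186.2761


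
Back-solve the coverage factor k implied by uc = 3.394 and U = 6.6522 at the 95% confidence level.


k = U / uc
k = 6.6522 / 3.394
k = 1.96

1.96


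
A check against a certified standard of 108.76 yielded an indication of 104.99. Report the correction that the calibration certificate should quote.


Correction = standard - reading
= 108.76 - 104.99
= 3.7700

3.7700


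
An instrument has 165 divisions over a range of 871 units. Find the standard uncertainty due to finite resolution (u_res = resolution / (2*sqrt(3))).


resolution = range / divisions
resolution = 871 / 165 = 5.2787879
u_res = resolution / (2*sqrt(3))
u_res = 5.2787879 / 3.4641016
u_res = 1.5239

1.5239


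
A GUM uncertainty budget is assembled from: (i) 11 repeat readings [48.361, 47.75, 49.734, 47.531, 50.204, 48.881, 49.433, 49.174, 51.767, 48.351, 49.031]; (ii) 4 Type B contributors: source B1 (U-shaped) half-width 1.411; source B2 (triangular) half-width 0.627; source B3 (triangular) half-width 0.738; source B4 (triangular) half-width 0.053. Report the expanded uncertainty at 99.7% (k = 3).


mean = (48.361 + 47.75 + 49.734 + 47.531 + 50.204 + 48.881 + 49.433 + 49.174 + 51.767 + 48.351 + 49.031) / 11 = 49.11063636
s = sqrt(sum((x - mean)^2)/(n-1)) = 1.1955286
u_A = s / sqrt(n) = 1.1955286 / sqrt(11) = 0.36046544
u_B1 = 1.411 / sqrt(2) = 0.99772767
u_B2 = 0.627 / sqrt(6) = 0.25597168
u_B3 = 0.738 / sqrt(6) = 0.30128724
u_B4 = 0.053 / sqrt(6) = 0.021637159
uc = sqrt(0.36046544^2 + 0.99772767^2 + 0.25597168^2 + 0.30128724^2 + 0.021637159^2) = 1.1323248
U = k * uc = 3 * 1.1323248
U = 3.3970

3.3970


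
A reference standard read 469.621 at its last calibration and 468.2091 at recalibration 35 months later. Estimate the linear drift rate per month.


rate = (v2 - v1) / months
= (468.2091 - 469.621) / 35
= -1.4119 / 35
= -0.0403

-0.0403


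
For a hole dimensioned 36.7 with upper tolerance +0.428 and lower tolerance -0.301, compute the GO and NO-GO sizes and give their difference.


GO = nominal - lower_tol (smallest hole = maximum material condition)
GO = 36.7 - 0.301 = 36.399
NO-GO = nominal + upper_tol (largest hole = least material condition)
NO-GO = 36.7 + 0.428 = 37.128
spread = NO-GO - GO = 37.128 - 36.399 = 0.7290

0.7290


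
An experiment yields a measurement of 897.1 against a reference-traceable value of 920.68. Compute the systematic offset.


Systematic error = measured - true
= 897.1 - 920.68
= -23.5800

-23.5800


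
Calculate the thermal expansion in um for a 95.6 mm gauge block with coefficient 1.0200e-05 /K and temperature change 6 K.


dL = L * alpha * dT
= 95.6 * 1.0200e-05 * 6
= 0.0058507 mm
dL_um = 0.0058507 * 1000 = 5.8507 um

5.8507


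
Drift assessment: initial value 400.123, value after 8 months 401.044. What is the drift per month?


rate = (v2 - v1) / months
= (401.044 - 400.123) / 8
= 0.9210 / 8
= 0.1151

0.1151


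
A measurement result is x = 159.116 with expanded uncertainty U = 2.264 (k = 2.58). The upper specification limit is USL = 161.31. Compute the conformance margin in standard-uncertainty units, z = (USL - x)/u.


u = U / k = 2.264 / 2.58 = 0.87751938
margin = |USL - x| = |161.31 - 159.116| = 2.194
z = margin / u = 2.194 / 0.87751938
z = 2.5002

2.5002


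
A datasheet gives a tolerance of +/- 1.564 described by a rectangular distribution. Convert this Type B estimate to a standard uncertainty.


u_B = half_width / sqrt(3)
u_B = 1.564 / 1.7320508
u_B = 0.9030

0.9030


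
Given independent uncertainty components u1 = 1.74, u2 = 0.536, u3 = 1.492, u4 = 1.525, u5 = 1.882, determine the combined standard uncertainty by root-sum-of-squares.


uc = sqrt(1.74^2 + 0.536^2 + 1.492^2 + 1.525^2 + 1.882^2)
uc = sqrt(11.408509)
uc = 3.3776

3.3776


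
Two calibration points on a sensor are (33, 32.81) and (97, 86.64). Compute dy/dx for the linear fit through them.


slope = (y2 - y1) / (x2 - x1)
= (86.64 - 32.81) / (97 - 33)
= 53.8300 / 64
= 0.8411

0.8411


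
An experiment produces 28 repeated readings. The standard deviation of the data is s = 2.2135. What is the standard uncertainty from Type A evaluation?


u_A = s / sqrt(n)
u_A = 2.2135 / sqrt(28)
u_A = 2.2135 / 5.2915026
u_A = 0.4183

0.4183


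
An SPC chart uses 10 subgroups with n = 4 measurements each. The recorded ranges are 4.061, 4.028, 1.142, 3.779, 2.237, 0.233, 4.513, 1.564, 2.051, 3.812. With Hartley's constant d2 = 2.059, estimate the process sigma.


R_bar = (4.061 + 4.028 + 1.142 + 3.779 + 2.237 + 0.233 + 4.513 + 1.564 + 2.051 + 3.812) / 10
R_bar = 27.42 / 10 = 2.742
sigma_hat = R_bar / d2 = 2.742 / 2.059 = 1.3317

1.3317


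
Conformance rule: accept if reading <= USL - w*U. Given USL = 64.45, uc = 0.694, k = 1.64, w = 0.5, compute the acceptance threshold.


U = k * uc = 1.64 * 0.694 = 1.13816
guard band g = w * U = 0.5 * 1.13816 = 0.56908
AL = USL - g = 64.45 - 0.56908
AL = 63.8809

63.8809


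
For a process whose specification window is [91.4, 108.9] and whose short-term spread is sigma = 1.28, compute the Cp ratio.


Cp = (USL - LSL) / (6 * sigma)
= (108.9 - 91.4) / (6 * 1.28)
= 17.5000 / 7.6800
= 2.2786

2.2786


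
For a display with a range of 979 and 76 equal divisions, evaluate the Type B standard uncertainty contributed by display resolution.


resolution = range / divisions
resolution = 979 / 76 = 12.881579
u_res = resolution / (2*sqrt(3))
u_res = 12.881579 / 3.4641016
u_res = 3.7186

3.7186


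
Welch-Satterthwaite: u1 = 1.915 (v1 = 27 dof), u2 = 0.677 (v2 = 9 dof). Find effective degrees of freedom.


uc = sqrt(u1^2 + u2^2) = sqrt(1.915^2 + 0.677^2) = 2.031146
v_eff = uc^4 / (u1^4/v1 + u2^4/v2)
= 2.031146^4 / (1.915^4/27 + 0.677^4/9)
= 17.020196 / 0.52143465
v_eff = 32.6411

32.6411


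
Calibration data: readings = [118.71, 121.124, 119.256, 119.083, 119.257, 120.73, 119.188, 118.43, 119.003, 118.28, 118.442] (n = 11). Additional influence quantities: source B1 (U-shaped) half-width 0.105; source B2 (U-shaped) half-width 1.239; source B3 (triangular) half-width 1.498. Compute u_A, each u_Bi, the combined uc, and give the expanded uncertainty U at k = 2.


mean = (118.71 + 121.124 + 119.256 + 119.083 + 119.257 + 120.73 + 119.188 + 118.43 + 119.003 + 118.28 + 118.442) / 11 = 119.2275455
s = sqrt(sum((x - mean)^2)/(n-1)) = 0.91363673
u_A = s / sqrt(n) = 0.91363673 / sqrt(11) = 0.27547184
u_B1 = 0.105 / sqrt(2) = 0.074246212
u_B2 = 1.239 / sqrt(2) = 0.8761053
u_B3 = 1.498 / sqrt(6) = 0.61155594
uc = sqrt(0.27547184^2 + 0.074246212^2 + 0.8761053^2 + 0.61155594^2) = 1.1058745
U = k * uc = 2 * 1.1058745
U = 2.2117

2.2117


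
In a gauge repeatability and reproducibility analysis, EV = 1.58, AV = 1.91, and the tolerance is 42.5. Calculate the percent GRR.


GRR = sqrt(EV^2 + AV^2) = sqrt(1.58^2 + 1.91^2) = 2.4788102
%GRR = GRR / tol * 100 = 2.4788102 / 42.5 * 100
%GRR = 5.8325

5.8325


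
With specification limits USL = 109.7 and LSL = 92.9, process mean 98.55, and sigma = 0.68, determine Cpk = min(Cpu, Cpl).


Cpu = (USL - mean) / (3*sigma) = (109.7 - 98.55) / (3*0.68) = 5.4657
Cpl = (mean - LSL) / (3*sigma) = (98.55 - 92.9) / (3*0.68) = 2.7696
Cpk = min(Cpu, Cpl) = 2.7696

2.7696


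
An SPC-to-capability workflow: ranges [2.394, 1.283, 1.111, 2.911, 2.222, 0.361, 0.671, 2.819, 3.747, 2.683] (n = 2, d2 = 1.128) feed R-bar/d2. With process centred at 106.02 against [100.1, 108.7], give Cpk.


R_bar = (2.394 + 1.283 + 1.111 + 2.911 + 2.222 + 0.361 + 0.671 + 2.819 + 3.747 + 2.683) / 10 = 2.0202
sigma = R_bar / d2 = 2.0202 / 1.128 = 1.7909574
Cp = (USL - LSL)/(6*sigma) = (108.7 - 100.1)/(6*1.7909574) = 0.8003
Cpu = (108.7 - 106.02)/(3*1.7909574) = 0.4988
Cpl = (106.02 - 100.1)/(3*1.7909574) = 1.1018
Cpk = min(Cpu, Cpl) = 0.4988

0.4988


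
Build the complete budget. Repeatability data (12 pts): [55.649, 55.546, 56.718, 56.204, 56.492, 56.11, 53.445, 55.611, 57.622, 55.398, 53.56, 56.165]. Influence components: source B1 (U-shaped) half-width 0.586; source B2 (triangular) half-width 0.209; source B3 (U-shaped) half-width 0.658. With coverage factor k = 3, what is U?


mean = (55.649 + 55.546 + 56.718 + 56.204 + 56.492 + 56.11 + 53.445 + 55.611 + 57.622 + 55.398 + 53.56 + 56.165) / 12 = 55.71
s = sqrt(sum((x - mean)^2)/(n-1)) = 1.1979103
u_A = s / sqrt(n) = 1.1979103 / sqrt(12) = 0.34580692
u_B1 = 0.586 / sqrt(2) = 0.41436457
u_B2 = 0.209 / sqrt(6) = 0.085323893
u_B3 = 0.658 / sqrt(2) = 0.46527626
uc = sqrt(0.34580692^2 + 0.41436457^2 + 0.085323893^2 + 0.46527626^2) = 0.71766468
U = k * uc = 3 * 0.71766468
U = 2.1530

2.1530


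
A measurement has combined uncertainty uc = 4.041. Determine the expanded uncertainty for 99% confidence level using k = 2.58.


U = k * uc
U = 2.58 * 4.041
U = 10.4258

10.4258


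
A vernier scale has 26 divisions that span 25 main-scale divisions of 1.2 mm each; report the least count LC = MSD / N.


LC = MSD / n_div
= 1.2 / 26
= 0.0462

0.0462


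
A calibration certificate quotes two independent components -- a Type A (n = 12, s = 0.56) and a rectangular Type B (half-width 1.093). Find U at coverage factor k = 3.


u_A = s / sqrt(n) = 0.56 / sqrt(12) = 0.16165808
u_B = half_width / sqrt(3) = 1.093 / sqrt(3) = 0.63104384
uc = sqrt(u_A^2 + u_B^2) = sqrt(0.16165808^2 + 0.63104384^2) = 0.65142126
U = k * uc = 3 * 0.65142126
U = 1.9543

1.9543


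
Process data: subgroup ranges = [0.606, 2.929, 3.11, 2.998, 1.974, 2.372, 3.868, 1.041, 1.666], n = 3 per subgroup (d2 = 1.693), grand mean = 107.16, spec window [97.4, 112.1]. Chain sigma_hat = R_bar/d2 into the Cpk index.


R_bar = (0.606 + 2.929 + 3.11 + 2.998 + 1.974 + 2.372 + 3.868 + 1.041 + 1.666) / 9 = 2.2848889
sigma = R_bar / d2 = 2.2848889 / 1.693 = 1.3496095
Cp = (USL - LSL)/(6*sigma) = (112.1 - 97.4)/(6*1.3496095) = 1.8153
Cpu = (112.1 - 107.16)/(3*1.3496095) = 1.2201
Cpl = (107.16 - 97.4)/(3*1.3496095) = 2.4106
Cpk = min(Cpu, Cpl) = 1.2201

1.2201
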